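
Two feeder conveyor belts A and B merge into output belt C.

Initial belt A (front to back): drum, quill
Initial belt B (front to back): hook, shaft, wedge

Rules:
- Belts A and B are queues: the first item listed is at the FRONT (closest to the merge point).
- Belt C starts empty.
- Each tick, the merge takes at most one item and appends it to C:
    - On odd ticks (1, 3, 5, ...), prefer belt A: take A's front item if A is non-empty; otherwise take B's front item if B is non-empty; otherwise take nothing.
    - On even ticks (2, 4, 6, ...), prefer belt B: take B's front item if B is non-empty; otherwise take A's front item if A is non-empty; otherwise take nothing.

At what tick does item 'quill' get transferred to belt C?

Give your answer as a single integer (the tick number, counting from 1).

Answer: 3

Derivation:
Tick 1: prefer A, take drum from A; A=[quill] B=[hook,shaft,wedge] C=[drum]
Tick 2: prefer B, take hook from B; A=[quill] B=[shaft,wedge] C=[drum,hook]
Tick 3: prefer A, take quill from A; A=[-] B=[shaft,wedge] C=[drum,hook,quill]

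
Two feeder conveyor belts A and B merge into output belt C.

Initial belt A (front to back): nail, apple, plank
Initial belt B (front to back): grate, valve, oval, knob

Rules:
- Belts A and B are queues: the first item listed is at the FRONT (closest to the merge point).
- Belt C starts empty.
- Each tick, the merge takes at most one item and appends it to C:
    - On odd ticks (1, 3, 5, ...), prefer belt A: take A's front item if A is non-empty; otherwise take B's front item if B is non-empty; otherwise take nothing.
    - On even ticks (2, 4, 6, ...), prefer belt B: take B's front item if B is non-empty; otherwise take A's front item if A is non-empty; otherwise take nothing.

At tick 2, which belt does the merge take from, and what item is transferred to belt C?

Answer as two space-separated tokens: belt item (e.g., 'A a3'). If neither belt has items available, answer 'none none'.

Answer: B grate

Derivation:
Tick 1: prefer A, take nail from A; A=[apple,plank] B=[grate,valve,oval,knob] C=[nail]
Tick 2: prefer B, take grate from B; A=[apple,plank] B=[valve,oval,knob] C=[nail,grate]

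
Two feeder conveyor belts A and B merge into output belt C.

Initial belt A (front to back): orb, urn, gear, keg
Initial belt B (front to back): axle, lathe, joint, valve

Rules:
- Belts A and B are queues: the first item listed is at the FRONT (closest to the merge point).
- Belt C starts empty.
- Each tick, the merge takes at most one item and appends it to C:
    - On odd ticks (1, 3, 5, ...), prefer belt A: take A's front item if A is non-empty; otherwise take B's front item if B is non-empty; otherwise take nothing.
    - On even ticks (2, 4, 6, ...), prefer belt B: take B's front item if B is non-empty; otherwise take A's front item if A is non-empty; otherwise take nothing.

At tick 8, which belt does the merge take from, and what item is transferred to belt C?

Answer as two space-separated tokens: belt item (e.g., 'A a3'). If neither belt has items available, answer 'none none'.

Answer: B valve

Derivation:
Tick 1: prefer A, take orb from A; A=[urn,gear,keg] B=[axle,lathe,joint,valve] C=[orb]
Tick 2: prefer B, take axle from B; A=[urn,gear,keg] B=[lathe,joint,valve] C=[orb,axle]
Tick 3: prefer A, take urn from A; A=[gear,keg] B=[lathe,joint,valve] C=[orb,axle,urn]
Tick 4: prefer B, take lathe from B; A=[gear,keg] B=[joint,valve] C=[orb,axle,urn,lathe]
Tick 5: prefer A, take gear from A; A=[keg] B=[joint,valve] C=[orb,axle,urn,lathe,gear]
Tick 6: prefer B, take joint from B; A=[keg] B=[valve] C=[orb,axle,urn,lathe,gear,joint]
Tick 7: prefer A, take keg from A; A=[-] B=[valve] C=[orb,axle,urn,lathe,gear,joint,keg]
Tick 8: prefer B, take valve from B; A=[-] B=[-] C=[orb,axle,urn,lathe,gear,joint,keg,valve]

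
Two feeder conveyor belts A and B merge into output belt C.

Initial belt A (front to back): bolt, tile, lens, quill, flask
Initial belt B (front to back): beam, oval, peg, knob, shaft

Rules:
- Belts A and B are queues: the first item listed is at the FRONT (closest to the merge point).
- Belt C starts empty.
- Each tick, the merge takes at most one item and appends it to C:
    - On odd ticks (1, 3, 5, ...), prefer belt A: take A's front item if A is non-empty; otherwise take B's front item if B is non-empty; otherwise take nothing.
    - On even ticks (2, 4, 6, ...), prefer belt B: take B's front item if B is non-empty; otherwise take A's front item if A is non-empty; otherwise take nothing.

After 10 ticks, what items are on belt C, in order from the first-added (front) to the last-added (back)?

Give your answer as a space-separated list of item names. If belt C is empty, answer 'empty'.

Tick 1: prefer A, take bolt from A; A=[tile,lens,quill,flask] B=[beam,oval,peg,knob,shaft] C=[bolt]
Tick 2: prefer B, take beam from B; A=[tile,lens,quill,flask] B=[oval,peg,knob,shaft] C=[bolt,beam]
Tick 3: prefer A, take tile from A; A=[lens,quill,flask] B=[oval,peg,knob,shaft] C=[bolt,beam,tile]
Tick 4: prefer B, take oval from B; A=[lens,quill,flask] B=[peg,knob,shaft] C=[bolt,beam,tile,oval]
Tick 5: prefer A, take lens from A; A=[quill,flask] B=[peg,knob,shaft] C=[bolt,beam,tile,oval,lens]
Tick 6: prefer B, take peg from B; A=[quill,flask] B=[knob,shaft] C=[bolt,beam,tile,oval,lens,peg]
Tick 7: prefer A, take quill from A; A=[flask] B=[knob,shaft] C=[bolt,beam,tile,oval,lens,peg,quill]
Tick 8: prefer B, take knob from B; A=[flask] B=[shaft] C=[bolt,beam,tile,oval,lens,peg,quill,knob]
Tick 9: prefer A, take flask from A; A=[-] B=[shaft] C=[bolt,beam,tile,oval,lens,peg,quill,knob,flask]
Tick 10: prefer B, take shaft from B; A=[-] B=[-] C=[bolt,beam,tile,oval,lens,peg,quill,knob,flask,shaft]

Answer: bolt beam tile oval lens peg quill knob flask shaft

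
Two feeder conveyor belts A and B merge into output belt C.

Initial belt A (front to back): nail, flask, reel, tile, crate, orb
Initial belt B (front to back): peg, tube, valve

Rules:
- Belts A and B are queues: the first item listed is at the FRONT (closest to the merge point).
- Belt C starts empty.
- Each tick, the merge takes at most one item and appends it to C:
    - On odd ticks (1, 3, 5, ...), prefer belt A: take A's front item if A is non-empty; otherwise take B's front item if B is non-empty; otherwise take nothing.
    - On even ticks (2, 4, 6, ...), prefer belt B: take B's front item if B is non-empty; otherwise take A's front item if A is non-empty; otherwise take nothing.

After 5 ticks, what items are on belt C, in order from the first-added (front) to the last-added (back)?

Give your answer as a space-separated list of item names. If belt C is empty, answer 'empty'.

Answer: nail peg flask tube reel

Derivation:
Tick 1: prefer A, take nail from A; A=[flask,reel,tile,crate,orb] B=[peg,tube,valve] C=[nail]
Tick 2: prefer B, take peg from B; A=[flask,reel,tile,crate,orb] B=[tube,valve] C=[nail,peg]
Tick 3: prefer A, take flask from A; A=[reel,tile,crate,orb] B=[tube,valve] C=[nail,peg,flask]
Tick 4: prefer B, take tube from B; A=[reel,tile,crate,orb] B=[valve] C=[nail,peg,flask,tube]
Tick 5: prefer A, take reel from A; A=[tile,crate,orb] B=[valve] C=[nail,peg,flask,tube,reel]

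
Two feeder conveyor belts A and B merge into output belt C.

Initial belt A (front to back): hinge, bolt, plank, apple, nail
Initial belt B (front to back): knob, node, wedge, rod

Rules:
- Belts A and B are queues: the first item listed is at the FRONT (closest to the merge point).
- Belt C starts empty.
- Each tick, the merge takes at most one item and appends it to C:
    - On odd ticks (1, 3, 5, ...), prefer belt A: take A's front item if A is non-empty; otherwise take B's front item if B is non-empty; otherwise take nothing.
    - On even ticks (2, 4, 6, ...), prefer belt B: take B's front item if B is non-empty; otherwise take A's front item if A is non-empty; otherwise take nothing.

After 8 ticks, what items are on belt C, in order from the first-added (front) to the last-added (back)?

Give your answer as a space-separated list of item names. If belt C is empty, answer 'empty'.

Answer: hinge knob bolt node plank wedge apple rod

Derivation:
Tick 1: prefer A, take hinge from A; A=[bolt,plank,apple,nail] B=[knob,node,wedge,rod] C=[hinge]
Tick 2: prefer B, take knob from B; A=[bolt,plank,apple,nail] B=[node,wedge,rod] C=[hinge,knob]
Tick 3: prefer A, take bolt from A; A=[plank,apple,nail] B=[node,wedge,rod] C=[hinge,knob,bolt]
Tick 4: prefer B, take node from B; A=[plank,apple,nail] B=[wedge,rod] C=[hinge,knob,bolt,node]
Tick 5: prefer A, take plank from A; A=[apple,nail] B=[wedge,rod] C=[hinge,knob,bolt,node,plank]
Tick 6: prefer B, take wedge from B; A=[apple,nail] B=[rod] C=[hinge,knob,bolt,node,plank,wedge]
Tick 7: prefer A, take apple from A; A=[nail] B=[rod] C=[hinge,knob,bolt,node,plank,wedge,apple]
Tick 8: prefer B, take rod from B; A=[nail] B=[-] C=[hinge,knob,bolt,node,plank,wedge,apple,rod]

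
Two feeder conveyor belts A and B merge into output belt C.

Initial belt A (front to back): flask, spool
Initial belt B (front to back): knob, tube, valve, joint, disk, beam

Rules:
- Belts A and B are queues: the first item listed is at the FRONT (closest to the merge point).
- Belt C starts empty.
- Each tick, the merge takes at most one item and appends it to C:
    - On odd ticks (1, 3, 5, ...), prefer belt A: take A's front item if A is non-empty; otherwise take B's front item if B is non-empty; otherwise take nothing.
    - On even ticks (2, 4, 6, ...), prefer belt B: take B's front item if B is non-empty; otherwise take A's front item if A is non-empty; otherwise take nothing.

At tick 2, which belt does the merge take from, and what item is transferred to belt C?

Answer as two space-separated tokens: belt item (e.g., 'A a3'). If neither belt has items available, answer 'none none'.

Tick 1: prefer A, take flask from A; A=[spool] B=[knob,tube,valve,joint,disk,beam] C=[flask]
Tick 2: prefer B, take knob from B; A=[spool] B=[tube,valve,joint,disk,beam] C=[flask,knob]

Answer: B knob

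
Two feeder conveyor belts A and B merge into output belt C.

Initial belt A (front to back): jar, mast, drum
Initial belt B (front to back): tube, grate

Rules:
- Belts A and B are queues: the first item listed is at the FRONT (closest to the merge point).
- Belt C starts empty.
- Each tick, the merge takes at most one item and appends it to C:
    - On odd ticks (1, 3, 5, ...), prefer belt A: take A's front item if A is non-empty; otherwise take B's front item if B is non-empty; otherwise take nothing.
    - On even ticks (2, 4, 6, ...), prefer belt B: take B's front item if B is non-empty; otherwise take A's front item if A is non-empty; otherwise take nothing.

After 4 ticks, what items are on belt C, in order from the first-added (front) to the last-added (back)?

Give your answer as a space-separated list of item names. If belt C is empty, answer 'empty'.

Tick 1: prefer A, take jar from A; A=[mast,drum] B=[tube,grate] C=[jar]
Tick 2: prefer B, take tube from B; A=[mast,drum] B=[grate] C=[jar,tube]
Tick 3: prefer A, take mast from A; A=[drum] B=[grate] C=[jar,tube,mast]
Tick 4: prefer B, take grate from B; A=[drum] B=[-] C=[jar,tube,mast,grate]

Answer: jar tube mast grate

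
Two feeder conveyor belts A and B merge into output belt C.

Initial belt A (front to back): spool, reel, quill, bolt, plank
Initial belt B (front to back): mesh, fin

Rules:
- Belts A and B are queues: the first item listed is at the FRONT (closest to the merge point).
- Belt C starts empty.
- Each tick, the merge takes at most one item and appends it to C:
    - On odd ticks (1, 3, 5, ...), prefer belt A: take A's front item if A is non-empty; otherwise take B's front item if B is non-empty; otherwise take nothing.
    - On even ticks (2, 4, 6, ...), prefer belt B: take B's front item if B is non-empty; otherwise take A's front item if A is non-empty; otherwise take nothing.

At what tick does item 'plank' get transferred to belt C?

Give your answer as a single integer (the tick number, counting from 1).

Answer: 7

Derivation:
Tick 1: prefer A, take spool from A; A=[reel,quill,bolt,plank] B=[mesh,fin] C=[spool]
Tick 2: prefer B, take mesh from B; A=[reel,quill,bolt,plank] B=[fin] C=[spool,mesh]
Tick 3: prefer A, take reel from A; A=[quill,bolt,plank] B=[fin] C=[spool,mesh,reel]
Tick 4: prefer B, take fin from B; A=[quill,bolt,plank] B=[-] C=[spool,mesh,reel,fin]
Tick 5: prefer A, take quill from A; A=[bolt,plank] B=[-] C=[spool,mesh,reel,fin,quill]
Tick 6: prefer B, take bolt from A; A=[plank] B=[-] C=[spool,mesh,reel,fin,quill,bolt]
Tick 7: prefer A, take plank from A; A=[-] B=[-] C=[spool,mesh,reel,fin,quill,bolt,plank]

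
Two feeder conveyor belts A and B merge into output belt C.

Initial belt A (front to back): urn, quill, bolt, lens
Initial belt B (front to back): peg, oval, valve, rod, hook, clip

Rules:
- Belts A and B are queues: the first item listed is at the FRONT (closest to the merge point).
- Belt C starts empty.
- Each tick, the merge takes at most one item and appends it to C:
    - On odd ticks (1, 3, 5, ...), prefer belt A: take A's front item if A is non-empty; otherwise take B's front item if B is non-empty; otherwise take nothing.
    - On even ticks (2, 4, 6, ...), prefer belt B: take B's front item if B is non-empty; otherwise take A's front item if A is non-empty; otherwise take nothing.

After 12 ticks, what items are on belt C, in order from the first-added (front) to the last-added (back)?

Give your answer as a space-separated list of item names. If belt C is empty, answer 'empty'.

Answer: urn peg quill oval bolt valve lens rod hook clip

Derivation:
Tick 1: prefer A, take urn from A; A=[quill,bolt,lens] B=[peg,oval,valve,rod,hook,clip] C=[urn]
Tick 2: prefer B, take peg from B; A=[quill,bolt,lens] B=[oval,valve,rod,hook,clip] C=[urn,peg]
Tick 3: prefer A, take quill from A; A=[bolt,lens] B=[oval,valve,rod,hook,clip] C=[urn,peg,quill]
Tick 4: prefer B, take oval from B; A=[bolt,lens] B=[valve,rod,hook,clip] C=[urn,peg,quill,oval]
Tick 5: prefer A, take bolt from A; A=[lens] B=[valve,rod,hook,clip] C=[urn,peg,quill,oval,bolt]
Tick 6: prefer B, take valve from B; A=[lens] B=[rod,hook,clip] C=[urn,peg,quill,oval,bolt,valve]
Tick 7: prefer A, take lens from A; A=[-] B=[rod,hook,clip] C=[urn,peg,quill,oval,bolt,valve,lens]
Tick 8: prefer B, take rod from B; A=[-] B=[hook,clip] C=[urn,peg,quill,oval,bolt,valve,lens,rod]
Tick 9: prefer A, take hook from B; A=[-] B=[clip] C=[urn,peg,quill,oval,bolt,valve,lens,rod,hook]
Tick 10: prefer B, take clip from B; A=[-] B=[-] C=[urn,peg,quill,oval,bolt,valve,lens,rod,hook,clip]
Tick 11: prefer A, both empty, nothing taken; A=[-] B=[-] C=[urn,peg,quill,oval,bolt,valve,lens,rod,hook,clip]
Tick 12: prefer B, both empty, nothing taken; A=[-] B=[-] C=[urn,peg,quill,oval,bolt,valve,lens,rod,hook,clip]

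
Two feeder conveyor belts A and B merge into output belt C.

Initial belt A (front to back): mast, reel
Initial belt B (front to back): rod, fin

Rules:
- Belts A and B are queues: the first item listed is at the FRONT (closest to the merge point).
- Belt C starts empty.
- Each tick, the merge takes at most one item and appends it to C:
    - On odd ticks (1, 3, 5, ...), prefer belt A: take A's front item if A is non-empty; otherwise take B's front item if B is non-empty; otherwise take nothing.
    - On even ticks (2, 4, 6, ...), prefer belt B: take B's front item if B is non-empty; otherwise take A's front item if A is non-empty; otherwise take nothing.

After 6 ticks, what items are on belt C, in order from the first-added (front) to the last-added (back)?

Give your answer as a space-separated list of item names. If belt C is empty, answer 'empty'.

Tick 1: prefer A, take mast from A; A=[reel] B=[rod,fin] C=[mast]
Tick 2: prefer B, take rod from B; A=[reel] B=[fin] C=[mast,rod]
Tick 3: prefer A, take reel from A; A=[-] B=[fin] C=[mast,rod,reel]
Tick 4: prefer B, take fin from B; A=[-] B=[-] C=[mast,rod,reel,fin]
Tick 5: prefer A, both empty, nothing taken; A=[-] B=[-] C=[mast,rod,reel,fin]
Tick 6: prefer B, both empty, nothing taken; A=[-] B=[-] C=[mast,rod,reel,fin]

Answer: mast rod reel fin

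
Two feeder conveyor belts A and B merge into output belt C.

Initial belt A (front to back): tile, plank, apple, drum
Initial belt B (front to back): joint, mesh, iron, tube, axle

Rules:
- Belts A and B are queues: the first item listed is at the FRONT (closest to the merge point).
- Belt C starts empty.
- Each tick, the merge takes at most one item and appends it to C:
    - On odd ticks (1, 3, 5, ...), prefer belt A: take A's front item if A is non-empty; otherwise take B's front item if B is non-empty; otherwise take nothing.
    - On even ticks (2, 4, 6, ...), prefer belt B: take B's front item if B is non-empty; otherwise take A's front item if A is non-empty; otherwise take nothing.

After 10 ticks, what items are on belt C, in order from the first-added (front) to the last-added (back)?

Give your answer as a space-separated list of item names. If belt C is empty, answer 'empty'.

Tick 1: prefer A, take tile from A; A=[plank,apple,drum] B=[joint,mesh,iron,tube,axle] C=[tile]
Tick 2: prefer B, take joint from B; A=[plank,apple,drum] B=[mesh,iron,tube,axle] C=[tile,joint]
Tick 3: prefer A, take plank from A; A=[apple,drum] B=[mesh,iron,tube,axle] C=[tile,joint,plank]
Tick 4: prefer B, take mesh from B; A=[apple,drum] B=[iron,tube,axle] C=[tile,joint,plank,mesh]
Tick 5: prefer A, take apple from A; A=[drum] B=[iron,tube,axle] C=[tile,joint,plank,mesh,apple]
Tick 6: prefer B, take iron from B; A=[drum] B=[tube,axle] C=[tile,joint,plank,mesh,apple,iron]
Tick 7: prefer A, take drum from A; A=[-] B=[tube,axle] C=[tile,joint,plank,mesh,apple,iron,drum]
Tick 8: prefer B, take tube from B; A=[-] B=[axle] C=[tile,joint,plank,mesh,apple,iron,drum,tube]
Tick 9: prefer A, take axle from B; A=[-] B=[-] C=[tile,joint,plank,mesh,apple,iron,drum,tube,axle]
Tick 10: prefer B, both empty, nothing taken; A=[-] B=[-] C=[tile,joint,plank,mesh,apple,iron,drum,tube,axle]

Answer: tile joint plank mesh apple iron drum tube axle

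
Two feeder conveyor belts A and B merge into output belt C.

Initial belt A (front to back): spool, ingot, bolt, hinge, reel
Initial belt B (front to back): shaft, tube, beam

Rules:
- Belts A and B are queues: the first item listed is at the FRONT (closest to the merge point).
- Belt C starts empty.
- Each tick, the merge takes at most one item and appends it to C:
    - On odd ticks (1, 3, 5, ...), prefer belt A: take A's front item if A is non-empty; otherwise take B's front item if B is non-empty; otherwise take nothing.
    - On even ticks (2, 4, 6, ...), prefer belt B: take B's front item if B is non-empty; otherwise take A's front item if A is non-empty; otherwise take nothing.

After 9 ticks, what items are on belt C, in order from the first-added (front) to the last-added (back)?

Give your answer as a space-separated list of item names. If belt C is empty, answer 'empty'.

Tick 1: prefer A, take spool from A; A=[ingot,bolt,hinge,reel] B=[shaft,tube,beam] C=[spool]
Tick 2: prefer B, take shaft from B; A=[ingot,bolt,hinge,reel] B=[tube,beam] C=[spool,shaft]
Tick 3: prefer A, take ingot from A; A=[bolt,hinge,reel] B=[tube,beam] C=[spool,shaft,ingot]
Tick 4: prefer B, take tube from B; A=[bolt,hinge,reel] B=[beam] C=[spool,shaft,ingot,tube]
Tick 5: prefer A, take bolt from A; A=[hinge,reel] B=[beam] C=[spool,shaft,ingot,tube,bolt]
Tick 6: prefer B, take beam from B; A=[hinge,reel] B=[-] C=[spool,shaft,ingot,tube,bolt,beam]
Tick 7: prefer A, take hinge from A; A=[reel] B=[-] C=[spool,shaft,ingot,tube,bolt,beam,hinge]
Tick 8: prefer B, take reel from A; A=[-] B=[-] C=[spool,shaft,ingot,tube,bolt,beam,hinge,reel]
Tick 9: prefer A, both empty, nothing taken; A=[-] B=[-] C=[spool,shaft,ingot,tube,bolt,beam,hinge,reel]

Answer: spool shaft ingot tube bolt beam hinge reel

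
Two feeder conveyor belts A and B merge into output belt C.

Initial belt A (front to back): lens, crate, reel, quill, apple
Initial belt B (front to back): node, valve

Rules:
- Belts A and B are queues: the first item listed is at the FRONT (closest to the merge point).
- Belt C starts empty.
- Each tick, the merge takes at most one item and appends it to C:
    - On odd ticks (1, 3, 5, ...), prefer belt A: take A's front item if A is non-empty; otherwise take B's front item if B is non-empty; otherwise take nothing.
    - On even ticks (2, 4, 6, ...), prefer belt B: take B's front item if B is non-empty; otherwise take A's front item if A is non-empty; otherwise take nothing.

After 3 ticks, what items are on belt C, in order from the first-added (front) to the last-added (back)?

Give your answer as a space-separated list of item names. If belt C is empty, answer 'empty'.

Answer: lens node crate

Derivation:
Tick 1: prefer A, take lens from A; A=[crate,reel,quill,apple] B=[node,valve] C=[lens]
Tick 2: prefer B, take node from B; A=[crate,reel,quill,apple] B=[valve] C=[lens,node]
Tick 3: prefer A, take crate from A; A=[reel,quill,apple] B=[valve] C=[lens,node,crate]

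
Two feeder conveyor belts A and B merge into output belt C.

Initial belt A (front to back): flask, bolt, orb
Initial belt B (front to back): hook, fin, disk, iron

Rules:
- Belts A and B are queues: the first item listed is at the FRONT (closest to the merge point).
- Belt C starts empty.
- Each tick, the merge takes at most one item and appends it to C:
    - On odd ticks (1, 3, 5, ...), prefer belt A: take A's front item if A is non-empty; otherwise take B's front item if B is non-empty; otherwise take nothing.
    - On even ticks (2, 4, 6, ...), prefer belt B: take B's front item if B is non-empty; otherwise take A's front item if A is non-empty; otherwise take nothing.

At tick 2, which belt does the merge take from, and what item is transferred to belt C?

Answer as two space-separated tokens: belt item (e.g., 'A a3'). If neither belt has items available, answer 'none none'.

Tick 1: prefer A, take flask from A; A=[bolt,orb] B=[hook,fin,disk,iron] C=[flask]
Tick 2: prefer B, take hook from B; A=[bolt,orb] B=[fin,disk,iron] C=[flask,hook]

Answer: B hook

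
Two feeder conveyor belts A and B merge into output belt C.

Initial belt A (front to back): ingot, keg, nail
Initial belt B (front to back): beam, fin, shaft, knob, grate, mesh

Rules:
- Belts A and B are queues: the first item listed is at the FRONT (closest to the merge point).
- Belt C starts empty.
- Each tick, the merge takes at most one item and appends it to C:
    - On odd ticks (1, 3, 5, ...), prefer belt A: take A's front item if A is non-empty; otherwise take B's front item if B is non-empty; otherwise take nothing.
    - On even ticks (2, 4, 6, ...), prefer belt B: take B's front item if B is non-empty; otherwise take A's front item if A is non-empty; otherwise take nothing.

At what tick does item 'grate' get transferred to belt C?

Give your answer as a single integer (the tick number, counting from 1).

Answer: 8

Derivation:
Tick 1: prefer A, take ingot from A; A=[keg,nail] B=[beam,fin,shaft,knob,grate,mesh] C=[ingot]
Tick 2: prefer B, take beam from B; A=[keg,nail] B=[fin,shaft,knob,grate,mesh] C=[ingot,beam]
Tick 3: prefer A, take keg from A; A=[nail] B=[fin,shaft,knob,grate,mesh] C=[ingot,beam,keg]
Tick 4: prefer B, take fin from B; A=[nail] B=[shaft,knob,grate,mesh] C=[ingot,beam,keg,fin]
Tick 5: prefer A, take nail from A; A=[-] B=[shaft,knob,grate,mesh] C=[ingot,beam,keg,fin,nail]
Tick 6: prefer B, take shaft from B; A=[-] B=[knob,grate,mesh] C=[ingot,beam,keg,fin,nail,shaft]
Tick 7: prefer A, take knob from B; A=[-] B=[grate,mesh] C=[ingot,beam,keg,fin,nail,shaft,knob]
Tick 8: prefer B, take grate from B; A=[-] B=[mesh] C=[ingot,beam,keg,fin,nail,shaft,knob,grate]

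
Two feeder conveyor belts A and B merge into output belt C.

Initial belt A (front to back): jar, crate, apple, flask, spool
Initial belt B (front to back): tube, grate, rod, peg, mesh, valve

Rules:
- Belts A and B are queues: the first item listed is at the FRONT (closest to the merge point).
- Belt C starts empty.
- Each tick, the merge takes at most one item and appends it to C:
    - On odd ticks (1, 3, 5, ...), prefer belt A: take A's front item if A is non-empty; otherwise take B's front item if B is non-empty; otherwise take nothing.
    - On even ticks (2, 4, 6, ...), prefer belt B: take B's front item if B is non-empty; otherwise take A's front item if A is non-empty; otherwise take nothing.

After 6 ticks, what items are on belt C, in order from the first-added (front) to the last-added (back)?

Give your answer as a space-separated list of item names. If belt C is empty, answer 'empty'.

Tick 1: prefer A, take jar from A; A=[crate,apple,flask,spool] B=[tube,grate,rod,peg,mesh,valve] C=[jar]
Tick 2: prefer B, take tube from B; A=[crate,apple,flask,spool] B=[grate,rod,peg,mesh,valve] C=[jar,tube]
Tick 3: prefer A, take crate from A; A=[apple,flask,spool] B=[grate,rod,peg,mesh,valve] C=[jar,tube,crate]
Tick 4: prefer B, take grate from B; A=[apple,flask,spool] B=[rod,peg,mesh,valve] C=[jar,tube,crate,grate]
Tick 5: prefer A, take apple from A; A=[flask,spool] B=[rod,peg,mesh,valve] C=[jar,tube,crate,grate,apple]
Tick 6: prefer B, take rod from B; A=[flask,spool] B=[peg,mesh,valve] C=[jar,tube,crate,grate,apple,rod]

Answer: jar tube crate grate apple rod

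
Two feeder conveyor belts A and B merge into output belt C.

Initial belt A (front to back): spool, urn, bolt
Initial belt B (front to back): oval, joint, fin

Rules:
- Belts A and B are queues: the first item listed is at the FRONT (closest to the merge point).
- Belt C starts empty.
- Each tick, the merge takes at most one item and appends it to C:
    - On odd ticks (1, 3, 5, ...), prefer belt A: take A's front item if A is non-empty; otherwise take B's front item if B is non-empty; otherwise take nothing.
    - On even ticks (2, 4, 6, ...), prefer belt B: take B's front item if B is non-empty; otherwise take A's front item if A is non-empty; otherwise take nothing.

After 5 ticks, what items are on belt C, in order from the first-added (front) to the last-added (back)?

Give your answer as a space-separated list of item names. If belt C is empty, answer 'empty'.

Answer: spool oval urn joint bolt

Derivation:
Tick 1: prefer A, take spool from A; A=[urn,bolt] B=[oval,joint,fin] C=[spool]
Tick 2: prefer B, take oval from B; A=[urn,bolt] B=[joint,fin] C=[spool,oval]
Tick 3: prefer A, take urn from A; A=[bolt] B=[joint,fin] C=[spool,oval,urn]
Tick 4: prefer B, take joint from B; A=[bolt] B=[fin] C=[spool,oval,urn,joint]
Tick 5: prefer A, take bolt from A; A=[-] B=[fin] C=[spool,oval,urn,joint,bolt]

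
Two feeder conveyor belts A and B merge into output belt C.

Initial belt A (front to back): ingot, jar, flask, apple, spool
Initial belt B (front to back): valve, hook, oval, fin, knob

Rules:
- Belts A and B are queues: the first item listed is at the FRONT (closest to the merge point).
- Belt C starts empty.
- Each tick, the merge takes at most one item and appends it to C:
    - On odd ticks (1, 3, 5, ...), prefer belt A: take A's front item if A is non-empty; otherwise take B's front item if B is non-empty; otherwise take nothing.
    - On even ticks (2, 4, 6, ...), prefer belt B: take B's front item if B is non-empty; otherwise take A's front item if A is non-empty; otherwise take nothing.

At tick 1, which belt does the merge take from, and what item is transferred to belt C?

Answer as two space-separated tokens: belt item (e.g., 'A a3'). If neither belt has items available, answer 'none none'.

Answer: A ingot

Derivation:
Tick 1: prefer A, take ingot from A; A=[jar,flask,apple,spool] B=[valve,hook,oval,fin,knob] C=[ingot]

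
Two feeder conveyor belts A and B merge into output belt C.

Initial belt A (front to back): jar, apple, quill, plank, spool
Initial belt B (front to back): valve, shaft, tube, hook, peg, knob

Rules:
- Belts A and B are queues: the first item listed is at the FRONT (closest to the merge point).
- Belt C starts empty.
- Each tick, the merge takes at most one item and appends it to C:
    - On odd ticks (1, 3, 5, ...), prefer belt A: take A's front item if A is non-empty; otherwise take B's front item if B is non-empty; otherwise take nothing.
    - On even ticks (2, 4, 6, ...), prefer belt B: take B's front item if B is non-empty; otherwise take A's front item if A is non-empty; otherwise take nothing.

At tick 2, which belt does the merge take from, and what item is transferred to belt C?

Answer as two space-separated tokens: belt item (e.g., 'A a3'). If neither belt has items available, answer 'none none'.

Answer: B valve

Derivation:
Tick 1: prefer A, take jar from A; A=[apple,quill,plank,spool] B=[valve,shaft,tube,hook,peg,knob] C=[jar]
Tick 2: prefer B, take valve from B; A=[apple,quill,plank,spool] B=[shaft,tube,hook,peg,knob] C=[jar,valve]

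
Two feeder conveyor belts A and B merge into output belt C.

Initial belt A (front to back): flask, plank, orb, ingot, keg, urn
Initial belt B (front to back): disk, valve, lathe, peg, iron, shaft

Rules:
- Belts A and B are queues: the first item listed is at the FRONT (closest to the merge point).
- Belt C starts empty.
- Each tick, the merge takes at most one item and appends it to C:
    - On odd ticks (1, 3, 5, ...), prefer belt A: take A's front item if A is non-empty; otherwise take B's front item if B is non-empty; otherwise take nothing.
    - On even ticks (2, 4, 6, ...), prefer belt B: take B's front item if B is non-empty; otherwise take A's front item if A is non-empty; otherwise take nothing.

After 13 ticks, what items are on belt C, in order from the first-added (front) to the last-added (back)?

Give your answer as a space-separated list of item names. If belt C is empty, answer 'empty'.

Answer: flask disk plank valve orb lathe ingot peg keg iron urn shaft

Derivation:
Tick 1: prefer A, take flask from A; A=[plank,orb,ingot,keg,urn] B=[disk,valve,lathe,peg,iron,shaft] C=[flask]
Tick 2: prefer B, take disk from B; A=[plank,orb,ingot,keg,urn] B=[valve,lathe,peg,iron,shaft] C=[flask,disk]
Tick 3: prefer A, take plank from A; A=[orb,ingot,keg,urn] B=[valve,lathe,peg,iron,shaft] C=[flask,disk,plank]
Tick 4: prefer B, take valve from B; A=[orb,ingot,keg,urn] B=[lathe,peg,iron,shaft] C=[flask,disk,plank,valve]
Tick 5: prefer A, take orb from A; A=[ingot,keg,urn] B=[lathe,peg,iron,shaft] C=[flask,disk,plank,valve,orb]
Tick 6: prefer B, take lathe from B; A=[ingot,keg,urn] B=[peg,iron,shaft] C=[flask,disk,plank,valve,orb,lathe]
Tick 7: prefer A, take ingot from A; A=[keg,urn] B=[peg,iron,shaft] C=[flask,disk,plank,valve,orb,lathe,ingot]
Tick 8: prefer B, take peg from B; A=[keg,urn] B=[iron,shaft] C=[flask,disk,plank,valve,orb,lathe,ingot,peg]
Tick 9: prefer A, take keg from A; A=[urn] B=[iron,shaft] C=[flask,disk,plank,valve,orb,lathe,ingot,peg,keg]
Tick 10: prefer B, take iron from B; A=[urn] B=[shaft] C=[flask,disk,plank,valve,orb,lathe,ingot,peg,keg,iron]
Tick 11: prefer A, take urn from A; A=[-] B=[shaft] C=[flask,disk,plank,valve,orb,lathe,ingot,peg,keg,iron,urn]
Tick 12: prefer B, take shaft from B; A=[-] B=[-] C=[flask,disk,plank,valve,orb,lathe,ingot,peg,keg,iron,urn,shaft]
Tick 13: prefer A, both empty, nothing taken; A=[-] B=[-] C=[flask,disk,plank,valve,orb,lathe,ingot,peg,keg,iron,urn,shaft]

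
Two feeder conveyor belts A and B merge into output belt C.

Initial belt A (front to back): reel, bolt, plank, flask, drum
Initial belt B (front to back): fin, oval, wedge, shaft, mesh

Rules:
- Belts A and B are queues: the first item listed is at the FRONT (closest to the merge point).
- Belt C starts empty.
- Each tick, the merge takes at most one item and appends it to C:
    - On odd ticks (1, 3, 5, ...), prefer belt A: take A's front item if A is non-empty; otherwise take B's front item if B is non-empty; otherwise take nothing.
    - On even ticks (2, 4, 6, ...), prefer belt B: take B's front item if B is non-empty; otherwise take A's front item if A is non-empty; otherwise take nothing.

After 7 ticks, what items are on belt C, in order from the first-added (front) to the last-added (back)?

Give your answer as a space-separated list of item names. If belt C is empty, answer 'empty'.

Answer: reel fin bolt oval plank wedge flask

Derivation:
Tick 1: prefer A, take reel from A; A=[bolt,plank,flask,drum] B=[fin,oval,wedge,shaft,mesh] C=[reel]
Tick 2: prefer B, take fin from B; A=[bolt,plank,flask,drum] B=[oval,wedge,shaft,mesh] C=[reel,fin]
Tick 3: prefer A, take bolt from A; A=[plank,flask,drum] B=[oval,wedge,shaft,mesh] C=[reel,fin,bolt]
Tick 4: prefer B, take oval from B; A=[plank,flask,drum] B=[wedge,shaft,mesh] C=[reel,fin,bolt,oval]
Tick 5: prefer A, take plank from A; A=[flask,drum] B=[wedge,shaft,mesh] C=[reel,fin,bolt,oval,plank]
Tick 6: prefer B, take wedge from B; A=[flask,drum] B=[shaft,mesh] C=[reel,fin,bolt,oval,plank,wedge]
Tick 7: prefer A, take flask from A; A=[drum] B=[shaft,mesh] C=[reel,fin,bolt,oval,plank,wedge,flask]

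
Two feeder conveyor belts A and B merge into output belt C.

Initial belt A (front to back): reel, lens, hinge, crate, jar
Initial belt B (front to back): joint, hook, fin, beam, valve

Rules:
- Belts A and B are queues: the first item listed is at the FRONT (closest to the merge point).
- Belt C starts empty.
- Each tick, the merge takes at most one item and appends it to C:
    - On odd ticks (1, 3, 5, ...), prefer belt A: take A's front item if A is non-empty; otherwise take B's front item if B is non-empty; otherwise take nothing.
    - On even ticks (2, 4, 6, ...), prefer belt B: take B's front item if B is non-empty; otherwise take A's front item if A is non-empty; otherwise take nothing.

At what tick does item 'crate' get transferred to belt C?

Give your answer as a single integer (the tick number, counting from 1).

Tick 1: prefer A, take reel from A; A=[lens,hinge,crate,jar] B=[joint,hook,fin,beam,valve] C=[reel]
Tick 2: prefer B, take joint from B; A=[lens,hinge,crate,jar] B=[hook,fin,beam,valve] C=[reel,joint]
Tick 3: prefer A, take lens from A; A=[hinge,crate,jar] B=[hook,fin,beam,valve] C=[reel,joint,lens]
Tick 4: prefer B, take hook from B; A=[hinge,crate,jar] B=[fin,beam,valve] C=[reel,joint,lens,hook]
Tick 5: prefer A, take hinge from A; A=[crate,jar] B=[fin,beam,valve] C=[reel,joint,lens,hook,hinge]
Tick 6: prefer B, take fin from B; A=[crate,jar] B=[beam,valve] C=[reel,joint,lens,hook,hinge,fin]
Tick 7: prefer A, take crate from A; A=[jar] B=[beam,valve] C=[reel,joint,lens,hook,hinge,fin,crate]

Answer: 7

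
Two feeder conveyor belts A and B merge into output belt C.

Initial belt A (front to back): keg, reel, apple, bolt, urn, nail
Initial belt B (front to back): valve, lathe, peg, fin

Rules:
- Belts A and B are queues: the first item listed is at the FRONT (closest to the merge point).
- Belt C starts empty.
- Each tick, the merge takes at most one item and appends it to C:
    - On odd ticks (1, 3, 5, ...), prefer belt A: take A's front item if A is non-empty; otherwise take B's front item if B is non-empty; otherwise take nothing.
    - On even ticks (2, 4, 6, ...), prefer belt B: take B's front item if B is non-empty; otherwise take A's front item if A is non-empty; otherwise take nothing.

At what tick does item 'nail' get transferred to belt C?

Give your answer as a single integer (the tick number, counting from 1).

Tick 1: prefer A, take keg from A; A=[reel,apple,bolt,urn,nail] B=[valve,lathe,peg,fin] C=[keg]
Tick 2: prefer B, take valve from B; A=[reel,apple,bolt,urn,nail] B=[lathe,peg,fin] C=[keg,valve]
Tick 3: prefer A, take reel from A; A=[apple,bolt,urn,nail] B=[lathe,peg,fin] C=[keg,valve,reel]
Tick 4: prefer B, take lathe from B; A=[apple,bolt,urn,nail] B=[peg,fin] C=[keg,valve,reel,lathe]
Tick 5: prefer A, take apple from A; A=[bolt,urn,nail] B=[peg,fin] C=[keg,valve,reel,lathe,apple]
Tick 6: prefer B, take peg from B; A=[bolt,urn,nail] B=[fin] C=[keg,valve,reel,lathe,apple,peg]
Tick 7: prefer A, take bolt from A; A=[urn,nail] B=[fin] C=[keg,valve,reel,lathe,apple,peg,bolt]
Tick 8: prefer B, take fin from B; A=[urn,nail] B=[-] C=[keg,valve,reel,lathe,apple,peg,bolt,fin]
Tick 9: prefer A, take urn from A; A=[nail] B=[-] C=[keg,valve,reel,lathe,apple,peg,bolt,fin,urn]
Tick 10: prefer B, take nail from A; A=[-] B=[-] C=[keg,valve,reel,lathe,apple,peg,bolt,fin,urn,nail]

Answer: 10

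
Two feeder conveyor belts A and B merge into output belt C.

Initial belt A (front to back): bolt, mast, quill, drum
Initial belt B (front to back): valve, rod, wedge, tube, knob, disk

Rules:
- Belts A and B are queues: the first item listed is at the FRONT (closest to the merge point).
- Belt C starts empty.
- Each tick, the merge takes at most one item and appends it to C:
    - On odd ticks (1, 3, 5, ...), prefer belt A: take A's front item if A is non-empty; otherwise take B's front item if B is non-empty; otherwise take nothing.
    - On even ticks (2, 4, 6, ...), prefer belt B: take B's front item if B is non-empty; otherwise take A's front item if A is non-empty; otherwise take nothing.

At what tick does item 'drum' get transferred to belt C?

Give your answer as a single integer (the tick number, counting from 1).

Answer: 7

Derivation:
Tick 1: prefer A, take bolt from A; A=[mast,quill,drum] B=[valve,rod,wedge,tube,knob,disk] C=[bolt]
Tick 2: prefer B, take valve from B; A=[mast,quill,drum] B=[rod,wedge,tube,knob,disk] C=[bolt,valve]
Tick 3: prefer A, take mast from A; A=[quill,drum] B=[rod,wedge,tube,knob,disk] C=[bolt,valve,mast]
Tick 4: prefer B, take rod from B; A=[quill,drum] B=[wedge,tube,knob,disk] C=[bolt,valve,mast,rod]
Tick 5: prefer A, take quill from A; A=[drum] B=[wedge,tube,knob,disk] C=[bolt,valve,mast,rod,quill]
Tick 6: prefer B, take wedge from B; A=[drum] B=[tube,knob,disk] C=[bolt,valve,mast,rod,quill,wedge]
Tick 7: prefer A, take drum from A; A=[-] B=[tube,knob,disk] C=[bolt,valve,mast,rod,quill,wedge,drum]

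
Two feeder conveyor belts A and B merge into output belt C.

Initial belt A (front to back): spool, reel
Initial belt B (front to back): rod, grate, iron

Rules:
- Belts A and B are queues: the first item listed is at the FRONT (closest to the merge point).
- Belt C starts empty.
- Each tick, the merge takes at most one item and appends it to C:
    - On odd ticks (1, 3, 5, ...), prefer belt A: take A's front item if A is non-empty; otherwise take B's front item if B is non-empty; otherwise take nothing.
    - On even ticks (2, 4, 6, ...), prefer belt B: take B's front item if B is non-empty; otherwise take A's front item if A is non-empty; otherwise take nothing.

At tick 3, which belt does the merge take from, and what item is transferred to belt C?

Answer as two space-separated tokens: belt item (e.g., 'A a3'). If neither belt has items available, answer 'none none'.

Tick 1: prefer A, take spool from A; A=[reel] B=[rod,grate,iron] C=[spool]
Tick 2: prefer B, take rod from B; A=[reel] B=[grate,iron] C=[spool,rod]
Tick 3: prefer A, take reel from A; A=[-] B=[grate,iron] C=[spool,rod,reel]

Answer: A reel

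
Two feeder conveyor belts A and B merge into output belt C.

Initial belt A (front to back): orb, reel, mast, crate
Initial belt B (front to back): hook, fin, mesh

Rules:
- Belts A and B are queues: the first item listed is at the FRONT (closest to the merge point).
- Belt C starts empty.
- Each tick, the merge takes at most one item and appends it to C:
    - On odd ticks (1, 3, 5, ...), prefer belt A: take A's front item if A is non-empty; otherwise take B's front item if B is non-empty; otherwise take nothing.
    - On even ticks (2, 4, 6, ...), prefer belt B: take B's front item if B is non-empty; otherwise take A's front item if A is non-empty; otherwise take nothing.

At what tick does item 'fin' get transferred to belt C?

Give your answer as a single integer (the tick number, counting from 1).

Tick 1: prefer A, take orb from A; A=[reel,mast,crate] B=[hook,fin,mesh] C=[orb]
Tick 2: prefer B, take hook from B; A=[reel,mast,crate] B=[fin,mesh] C=[orb,hook]
Tick 3: prefer A, take reel from A; A=[mast,crate] B=[fin,mesh] C=[orb,hook,reel]
Tick 4: prefer B, take fin from B; A=[mast,crate] B=[mesh] C=[orb,hook,reel,fin]

Answer: 4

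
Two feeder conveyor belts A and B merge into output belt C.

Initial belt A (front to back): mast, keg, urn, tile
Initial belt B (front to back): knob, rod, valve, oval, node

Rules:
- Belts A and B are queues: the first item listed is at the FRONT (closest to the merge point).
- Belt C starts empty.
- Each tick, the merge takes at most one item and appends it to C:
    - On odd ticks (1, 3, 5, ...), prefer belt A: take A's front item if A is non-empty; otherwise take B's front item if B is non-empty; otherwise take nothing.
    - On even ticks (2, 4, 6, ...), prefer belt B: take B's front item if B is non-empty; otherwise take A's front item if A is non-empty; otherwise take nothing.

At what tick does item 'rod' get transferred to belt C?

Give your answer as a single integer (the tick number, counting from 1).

Tick 1: prefer A, take mast from A; A=[keg,urn,tile] B=[knob,rod,valve,oval,node] C=[mast]
Tick 2: prefer B, take knob from B; A=[keg,urn,tile] B=[rod,valve,oval,node] C=[mast,knob]
Tick 3: prefer A, take keg from A; A=[urn,tile] B=[rod,valve,oval,node] C=[mast,knob,keg]
Tick 4: prefer B, take rod from B; A=[urn,tile] B=[valve,oval,node] C=[mast,knob,keg,rod]

Answer: 4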